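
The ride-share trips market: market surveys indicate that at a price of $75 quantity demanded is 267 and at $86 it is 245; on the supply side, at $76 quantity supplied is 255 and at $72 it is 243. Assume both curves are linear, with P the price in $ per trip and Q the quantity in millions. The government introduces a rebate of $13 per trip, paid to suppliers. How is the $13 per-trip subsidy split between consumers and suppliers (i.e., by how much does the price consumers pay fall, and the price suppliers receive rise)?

Consumers gain $7.8 per trip; suppliers gain $5.2 per trip.

Demand slope: (245 − 267)/(86 − 75) = -2, so Qd = 417 − 2P.
Supply slope: (243 − 255)/(72 − 76) = 3, so Qs = 3P + 27.
Without the subsidy, 417 − 2P = 3P + 27 gives 5P = 390, so P* = $78 and Q* = 261.
With a per-unit subsidy paid to suppliers, each receives P + 13 per unit sold, so supply becomes Qs = 3(P + 13) + 27.
Solving gives Q = 276.6 with consumers paying $70.2 and suppliers receiving $83.2 (the $13 wedge).
Gain to consumers: $7.8; to suppliers: $5.2. (They sum to $13.)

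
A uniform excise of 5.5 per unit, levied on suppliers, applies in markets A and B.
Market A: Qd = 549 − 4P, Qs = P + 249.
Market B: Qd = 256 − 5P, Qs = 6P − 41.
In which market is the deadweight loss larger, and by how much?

Market B, by 29.15.

Market A: pre-tax P* = 60, Q* = 309; post-tax Q = 304.6; deadweight loss = 12.1.
Market B: pre-tax P* = 27, Q* = 121; post-tax Q = 106; deadweight loss = 41.25.
Difference: 12.1 vs 41.25 → market B is larger by 29.15.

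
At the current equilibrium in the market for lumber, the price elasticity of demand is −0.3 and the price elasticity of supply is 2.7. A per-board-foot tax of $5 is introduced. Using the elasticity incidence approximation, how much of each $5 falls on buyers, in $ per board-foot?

Buyers bear ≈ $4.5 per board-foot.

Incidence ratio: buyers' share ≈ εs / (εs + |εd|) = 2.7 / (2.7 + 0.3) = 0.9.
So buyers bear ≈ 0.9 × $5 = $4.5; suppliers bear $0.5.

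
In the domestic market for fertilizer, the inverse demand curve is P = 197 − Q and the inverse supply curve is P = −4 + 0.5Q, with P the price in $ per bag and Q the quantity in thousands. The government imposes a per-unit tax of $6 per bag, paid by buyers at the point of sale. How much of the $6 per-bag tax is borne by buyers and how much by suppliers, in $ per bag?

Buyers bear $4 per bag; suppliers bear $2 per bag.

Rewrite in direct form: Qd = 197 − P and Qs = 2P + 8.
Without the tax, 197 − P = 2P + 8 gives 3P = 189, so P* = $63 and Q* = 134.
With the tax collected from buyers, demand (in seller-price terms) shifts: Qd = 197 − (P + 6).
Solving gives Q = 130 with buyers paying $67 and suppliers receiving $61 (the $6 wedge).
Burden on buyers: $4; on suppliers: $2. (They sum to $6.)
The less price-elastic side of the market bears the larger share of a per-unit tax.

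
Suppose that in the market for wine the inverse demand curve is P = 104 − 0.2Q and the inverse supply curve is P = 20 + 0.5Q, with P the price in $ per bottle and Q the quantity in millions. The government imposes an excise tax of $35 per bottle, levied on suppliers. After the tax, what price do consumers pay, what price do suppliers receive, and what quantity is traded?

Consumers pay $90; suppliers receive $55; quantity = 70.

Rewrite in direct form: Qd = 520 − 5P and Qs = 2P − 40.
Without the tax, 520 − 5P = 2P − 40 gives 7P = 560, so P* = $80 and Q* = 120.
With the tax collected from suppliers, supply shifts: Qs = 2(P − 35) − 40.
Solving gives Q = 70 with consumers paying $90 and suppliers receiving $55 (the $35 wedge).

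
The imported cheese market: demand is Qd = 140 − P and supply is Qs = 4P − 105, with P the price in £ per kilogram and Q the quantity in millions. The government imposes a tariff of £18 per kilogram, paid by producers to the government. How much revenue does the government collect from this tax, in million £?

Tax revenue = £1378.8 million.

Before the tax: set 140 − P = 4P − 105 → P* = £49, Q* = 91.
With the tax collected from producers, supply shifts: Qs = 4(P − 18) − 105.
Solving gives Q = 76.6 with buyers paying £63.4 and producers receiving £45.4 (the £18 wedge).
Revenue = t · Q = 18 · 76.6 = £1378.8.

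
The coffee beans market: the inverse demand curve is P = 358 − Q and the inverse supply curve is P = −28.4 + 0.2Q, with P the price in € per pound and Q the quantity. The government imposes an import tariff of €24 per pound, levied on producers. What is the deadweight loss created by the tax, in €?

Deadweight loss = €240.

Inverting to Q(P) form: Qd = 358 − P; Qs = 5P + 142.
Before the tax: set 358 − P = 5P + 142 → P* = €36, Q* = 322.
With the tax collected from producers, supply shifts: Qs = 5(P − 24) + 142.
New equilibrium: consumers pay €56, producers receive €32, Q = 302. (Wedge: Pb − Ps = 24.)
Quantity falls by |ΔQ| = |322 − 302| = 20.
DWL = ½ · t · |ΔQ| = ½ · 24 · 20 = €240.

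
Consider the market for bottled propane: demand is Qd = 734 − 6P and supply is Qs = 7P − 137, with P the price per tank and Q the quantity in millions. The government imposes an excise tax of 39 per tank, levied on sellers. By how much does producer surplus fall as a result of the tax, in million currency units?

Without the tax, 734 − 6P = 7P − 137 gives 13P = 871, so P* = 67 and Q* = 332.
With the tax collected from sellers, supply shifts: Qs = 7(P − 39) − 137.
New equilibrium: buyers pay 88, sellers receive 49, Q = 206. (Wedge: Pb − Ps = 39.)
ΔPS is the trapezoid between Q = 206 and Q = 332 of height 18: ½ · (332 + 206) · 18 = 4842.

Producer surplus falls by 4842 million.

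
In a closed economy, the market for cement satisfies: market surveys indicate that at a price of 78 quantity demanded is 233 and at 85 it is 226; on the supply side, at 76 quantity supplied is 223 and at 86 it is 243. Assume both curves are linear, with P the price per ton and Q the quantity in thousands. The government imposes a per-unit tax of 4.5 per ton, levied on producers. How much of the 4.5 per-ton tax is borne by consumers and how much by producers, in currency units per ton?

Consumers bear 3 per ton; producers bear 1.5 per ton.

Demand slope: (226 − 233)/(85 − 78) = -1, so Qd = 311 − P.
Supply slope: (243 − 223)/(86 − 76) = 2, so Qs = 2P + 71.
Before the tax: set 311 − P = 2P + 71 → P* = 80, Q* = 231.
With the tax collected from producers, supply shifts: Qs = 2(P − 4.5) + 71.
Solving gives Q = 228 with consumers paying 83 and producers receiving 78.5 (the 4.5 wedge).
Burden on consumers: 3; on producers: 1.5. (They sum to 4.5.)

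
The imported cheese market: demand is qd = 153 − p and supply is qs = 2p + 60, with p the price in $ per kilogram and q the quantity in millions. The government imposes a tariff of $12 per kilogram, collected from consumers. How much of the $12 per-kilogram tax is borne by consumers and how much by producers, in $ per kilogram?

Before the tax: set 153 − p = 2p + 60 → p* = $31, q* = 122.
With the tax collected from consumers, demand (in seller-price terms) shifts: qd = 153 − (p + 12).
New equilibrium: consumers pay $39, producers receive $27, q = 114. (Wedge: pb − ps = 12.)
Burden on consumers: $8; on producers: $4. (They sum to $12.)

Consumers bear $8 per kilogram; producers bear $4 per kilogram.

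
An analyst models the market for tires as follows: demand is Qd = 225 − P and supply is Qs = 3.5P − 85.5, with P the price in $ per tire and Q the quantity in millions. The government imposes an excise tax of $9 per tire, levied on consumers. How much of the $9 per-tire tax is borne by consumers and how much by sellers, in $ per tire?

Without the tax, 225 − P = 3.5P − 85.5 gives 4.5P = 310.5, so P* = $69 and Q* = 156.
With the tax collected from consumers, demand (in seller-price terms) shifts: Qd = 225 − (P + 9).
Solving gives Q = 149 with consumers paying $76 and sellers receiving $67 (the $9 wedge).
Burden on consumers: $7; on sellers: $2. (They sum to $9.)

Consumers bear $7 per tire; sellers bear $2 per tire.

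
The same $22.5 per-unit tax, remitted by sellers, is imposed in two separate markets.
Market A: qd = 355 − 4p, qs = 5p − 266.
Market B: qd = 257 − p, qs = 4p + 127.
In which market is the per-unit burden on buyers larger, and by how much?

Market A: pre-tax p* = $69, q* = 79; post-tax q = 29; per-unit burden on buyers = $12.5.
Market B: pre-tax p* = $26, q* = 231; post-tax q = 213; per-unit burden on buyers = $18.
Difference: $12.5 vs $18 → market B is larger by $5.5.

Market B, by $5.5.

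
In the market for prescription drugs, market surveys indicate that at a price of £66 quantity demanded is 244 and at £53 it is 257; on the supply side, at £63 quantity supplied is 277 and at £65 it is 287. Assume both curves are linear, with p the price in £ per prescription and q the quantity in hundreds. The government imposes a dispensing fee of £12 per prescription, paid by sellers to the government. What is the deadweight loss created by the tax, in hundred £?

Deadweight loss = £60 hundred.

Demand slope: (257 − 244)/(53 − 66) = -1, so qd = 310 − p.
Supply slope: (287 − 277)/(65 − 63) = 5, so qs = 5p − 38.
Before the tax: set 310 − p = 5p − 38 → p* = £58, q* = 252.
With the tax collected from sellers, supply shifts: qs = 5(p − 12) − 38.
New equilibrium: consumers pay £68, sellers receive £56, q = 242. (Wedge: pb − ps = 12.)
Quantity falls by |ΔQ| = |252 − 242| = 10.
DWL = ½ · t · |ΔQ| = ½ · 12 · 10 = £60.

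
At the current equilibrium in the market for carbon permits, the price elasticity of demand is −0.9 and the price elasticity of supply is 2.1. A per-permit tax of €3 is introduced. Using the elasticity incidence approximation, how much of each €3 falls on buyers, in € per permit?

Buyers bear ≈ €2.1 per permit.

Incidence ratio: buyers' share ≈ εs / (εs + |εd|) = 2.1 / (2.1 + 0.9) = 0.7.
So buyers bear ≈ 0.7 × €3 = €2.1; suppliers bear €0.9.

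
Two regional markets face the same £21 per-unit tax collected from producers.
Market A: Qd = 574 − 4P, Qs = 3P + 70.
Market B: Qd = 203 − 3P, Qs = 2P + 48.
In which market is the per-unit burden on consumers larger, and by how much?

Market A: pre-tax P* = £72, Q* = 286; post-tax Q = 250; per-unit burden on consumers = £9.
Market B: pre-tax P* = £31, Q* = 110; post-tax Q = 84.8; per-unit burden on consumers = £8.4.
Difference: £9 vs £8.4 → market A is larger by £0.6.

Market A, by £0.6.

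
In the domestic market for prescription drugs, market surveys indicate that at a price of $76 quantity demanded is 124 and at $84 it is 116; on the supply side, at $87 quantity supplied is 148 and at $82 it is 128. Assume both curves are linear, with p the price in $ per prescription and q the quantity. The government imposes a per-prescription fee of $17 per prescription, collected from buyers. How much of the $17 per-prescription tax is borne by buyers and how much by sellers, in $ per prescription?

Demand slope: (116 − 124)/(84 − 76) = -1, so qd = 200 − p.
Supply slope: (128 − 148)/(82 − 87) = 4, so qs = 4p − 200.
Without the tax, 200 − p = 4p − 200 gives 5p = 400, so p* = $80 and q* = 120.
With the tax collected from buyers, demand (in seller-price terms) shifts: qd = 200 − (p + 17).
New equilibrium: buyers pay $93.6, sellers receive $76.6, q = 106.4. (Wedge: pb − ps = 17.)
Burden on buyers: $13.6; on sellers: $3.4. (They sum to $17.)

Buyers bear $13.6 per prescription; sellers bear $3.4 per prescription.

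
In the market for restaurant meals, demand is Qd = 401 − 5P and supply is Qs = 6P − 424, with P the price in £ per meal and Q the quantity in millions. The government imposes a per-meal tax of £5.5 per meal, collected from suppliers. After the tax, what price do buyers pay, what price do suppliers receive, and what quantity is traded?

Buyers pay £78; suppliers receive £72.5; quantity = 11.

Before the tax: set 401 − 5P = 6P − 424 → P* = £75, Q* = 26.
With the tax collected from suppliers, supply shifts: Qs = 6(P − 5.5) − 424.
New equilibrium: buyers pay £78, suppliers receive £72.5, Q = 11. (Wedge: Pb − Ps = 5.5.)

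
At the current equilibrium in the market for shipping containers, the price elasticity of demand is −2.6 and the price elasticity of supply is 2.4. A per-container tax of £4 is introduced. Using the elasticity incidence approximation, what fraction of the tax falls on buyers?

Buyers' share ≈ 0.48.

Incidence ratio: buyers' share ≈ εs / (εs + |εd|) = 2.4 / (2.4 + 2.6) = 0.48.
Supply is the less elastic side, so buyers bear the smaller share.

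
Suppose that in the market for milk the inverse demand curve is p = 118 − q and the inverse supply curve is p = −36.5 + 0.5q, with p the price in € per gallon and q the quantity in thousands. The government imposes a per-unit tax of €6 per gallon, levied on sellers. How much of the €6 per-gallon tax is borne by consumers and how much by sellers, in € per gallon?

Inverting to q(p) form: qd = 118 − p; qs = 2p + 73.
Before the tax: set 118 − p = 2p + 73 → p* = €15, q* = 103.
With the tax collected from sellers, supply shifts: qs = 2(p − 6) + 73.
Solving gives q = 99 with consumers paying €19 and sellers receiving €13 (the €6 wedge).
Burden on consumers: €4; on sellers: €2. (They sum to €6.)
The less price-elastic side of the market bears the larger share of a per-unit tax.

Consumers bear €4 per gallon; sellers bear €2 per gallon.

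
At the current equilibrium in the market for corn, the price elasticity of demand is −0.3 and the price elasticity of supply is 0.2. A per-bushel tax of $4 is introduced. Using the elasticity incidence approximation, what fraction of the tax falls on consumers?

Consumers' share ≈ 0.4.

Incidence ratio: consumers' share ≈ εs / (εs + |εd|) = 0.2 / (0.2 + 0.3) = 0.4.
Supply is the less elastic side, so consumers bear the smaller share.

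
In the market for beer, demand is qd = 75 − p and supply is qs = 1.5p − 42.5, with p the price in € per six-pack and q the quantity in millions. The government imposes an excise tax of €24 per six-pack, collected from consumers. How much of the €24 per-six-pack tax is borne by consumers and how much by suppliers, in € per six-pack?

Without the tax, 75 − p = 1.5p − 42.5 gives 2.5p = 117.5, so p* = €47 and q* = 28.
With the tax collected from consumers, demand (in seller-price terms) shifts: qd = 75 − (p + 24).
Solving gives q = 13.6 with consumers paying €61.4 and suppliers receiving €37.4 (the €24 wedge).
Burden on consumers: €14.4; on suppliers: €9.6. (They sum to €24.)

Consumers bear €14.4 per six-pack; suppliers bear €9.6 per six-pack.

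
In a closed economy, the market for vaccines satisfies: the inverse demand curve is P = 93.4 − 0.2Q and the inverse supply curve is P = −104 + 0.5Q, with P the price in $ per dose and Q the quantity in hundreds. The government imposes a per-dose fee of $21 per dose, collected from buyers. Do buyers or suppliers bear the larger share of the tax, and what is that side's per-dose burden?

Inverting to Q(P) form: Qd = 467 − 5P; Qs = 2P + 208.
Without the tax, 467 − 5P = 2P + 208 gives 7P = 259, so P* = $37 and Q* = 282.
With the tax collected from buyers, demand (in seller-price terms) shifts: Qd = 467 − 5(P + 21).
Solving gives Q = 252 with buyers paying $43 and suppliers receiving $22 (the $21 wedge).
Per-dose burden: buyers $6, suppliers $15.
Suppliers take the larger share because supply is less price-elastic here (demand slope 5 vs supply slope 2).
The less price-elastic side of the market bears the larger share of a per-unit tax.

Suppliers bear the larger share: $15 per dose.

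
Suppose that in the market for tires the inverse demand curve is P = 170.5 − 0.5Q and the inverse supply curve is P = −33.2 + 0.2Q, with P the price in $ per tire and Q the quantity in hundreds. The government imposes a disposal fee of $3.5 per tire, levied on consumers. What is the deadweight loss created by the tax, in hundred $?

Rewrite in direct form: Qd = 341 − 2P and Qs = 5P + 166.
Without the tax, 341 − 2P = 5P + 166 gives 7P = 175, so P* = $25 and Q* = 291.
With the tax collected from consumers, demand (in seller-price terms) shifts: Qd = 341 − 2(P + 3.5).
New equilibrium: consumers pay $27.5, producers receive $24, Q = 286. (Wedge: Pb − Ps = 3.5.)
Quantity falls by |ΔQ| = |291 − 286| = 5.
DWL = ½ · t · |ΔQ| = ½ · 3.5 · 5 = $8.75.

Deadweight loss = $8.75 hundred.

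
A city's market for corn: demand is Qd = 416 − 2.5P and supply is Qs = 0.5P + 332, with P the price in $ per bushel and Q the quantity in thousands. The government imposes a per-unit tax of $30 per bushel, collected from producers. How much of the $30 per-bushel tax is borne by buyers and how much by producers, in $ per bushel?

Without the tax, 416 − 2.5P = 0.5P + 332 gives 3P = 84, so P* = $28 and Q* = 346.
With the tax collected from producers, supply shifts: Qs = 0.5(P − 30) + 332.
New equilibrium: buyers pay $33, producers receive $3, Q = 333.5. (Wedge: Pb − Ps = 30.)
Burden on buyers: $5; on producers: $25. (They sum to $30.)

Buyers bear $5 per bushel; producers bear $25 per bushel.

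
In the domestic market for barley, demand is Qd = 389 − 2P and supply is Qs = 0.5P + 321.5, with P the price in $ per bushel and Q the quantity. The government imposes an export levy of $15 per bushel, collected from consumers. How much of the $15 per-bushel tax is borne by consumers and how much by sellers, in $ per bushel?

Consumers bear $3 per bushel; sellers bear $12 per bushel.

Without the tax, 389 − 2P = 0.5P + 321.5 gives 2.5P = 67.5, so P* = $27 and Q* = 335.
With the tax collected from consumers, demand (in seller-price terms) shifts: Qd = 389 − 2(P + 15).
Solving gives Q = 329 with consumers paying $30 and sellers receiving $15 (the $15 wedge).
Burden on consumers: $3; on sellers: $12. (They sum to $15.)
The less price-elastic side of the market bears the larger share of a per-unit tax.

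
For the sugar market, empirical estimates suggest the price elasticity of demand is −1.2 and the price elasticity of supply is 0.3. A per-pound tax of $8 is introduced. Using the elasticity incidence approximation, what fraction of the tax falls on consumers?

Consumers' share ≈ 0.2.

Incidence ratio: consumers' share ≈ εs / (εs + |εd|) = 0.3 / (0.3 + 1.2) = 0.2.
Supply is the less elastic side, so consumers bear the smaller share.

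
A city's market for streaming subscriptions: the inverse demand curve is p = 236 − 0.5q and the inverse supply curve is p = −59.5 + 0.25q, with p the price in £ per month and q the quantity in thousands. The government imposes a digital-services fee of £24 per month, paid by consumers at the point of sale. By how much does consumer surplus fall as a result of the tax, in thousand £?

Rewrite in direct form: qd = 472 − 2p and qs = 4p + 238.
Without the tax, 472 − 2p = 4p + 238 gives 6p = 234, so p* = £39 and q* = 394.
With the tax collected from consumers, demand (in seller-price terms) shifts: qd = 472 − 2(p + 24).
New equilibrium: consumers pay £55, producers receive £31, q = 362. (Wedge: pb − ps = 24.)
ΔCS is the trapezoid between Q = 362 and Q = 394 of height £16: ½ · (394 + 362) · 16 = £6048.

Consumer surplus falls by £6048 thousand.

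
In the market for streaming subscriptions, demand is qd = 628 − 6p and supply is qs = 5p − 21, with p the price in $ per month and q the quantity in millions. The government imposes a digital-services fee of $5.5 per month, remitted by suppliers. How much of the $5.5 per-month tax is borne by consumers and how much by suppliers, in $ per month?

Consumers bear $2.5 per month; suppliers bear $3 per month.

Without the tax, 628 − 6p = 5p − 21 gives 11p = 649, so p* = $59 and q* = 274.
With the tax collected from suppliers, supply shifts: qs = 5(p − 5.5) − 21.
New equilibrium: consumers pay $61.5, suppliers receive $56, q = 259. (Wedge: pb − ps = 5.5.)
Burden on consumers: $2.5; on suppliers: $3. (They sum to $5.5.)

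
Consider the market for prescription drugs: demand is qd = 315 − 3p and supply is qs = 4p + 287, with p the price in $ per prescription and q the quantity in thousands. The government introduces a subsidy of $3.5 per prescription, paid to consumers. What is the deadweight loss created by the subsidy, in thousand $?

Before the subsidy: set 315 − 3p = 4p + 287 → p* = $4, q* = 303.
With a per-unit subsidy paid to consumers, each effectively pays p − 3.5, so demand becomes qd = 315 − 3(p − 3.5).
New equilibrium: consumers pay $2, producers receive $5.5, q = 309. (Wedge: pb − ps = −3.5.)
Quantity rises by |ΔQ| = |303 − 309| = 6.
DWL = ½ · t · |ΔQ| = ½ · 3.5 · 6 = $10.5.

Deadweight loss = $10.5 thousand.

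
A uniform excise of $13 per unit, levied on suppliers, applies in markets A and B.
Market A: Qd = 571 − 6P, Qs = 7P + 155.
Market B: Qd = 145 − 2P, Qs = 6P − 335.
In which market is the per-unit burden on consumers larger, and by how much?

Market A: pre-tax P* = $32, Q* = 379; post-tax Q = 337; per-unit burden on consumers = $7.
Market B: pre-tax P* = $60, Q* = 25; post-tax Q = 5.5; per-unit burden on consumers = $9.75.
Difference: $7 vs $9.75 → market B is larger by $2.75.

Market B, by $2.75.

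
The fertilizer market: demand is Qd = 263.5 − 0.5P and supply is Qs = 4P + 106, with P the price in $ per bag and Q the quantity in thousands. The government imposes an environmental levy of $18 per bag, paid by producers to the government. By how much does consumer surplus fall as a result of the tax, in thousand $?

Consumer surplus falls by $3872 thousand.

Without the tax, 263.5 − 0.5P = 4P + 106 gives 4.5P = 157.5, so P* = $35 and Q* = 246.
With the tax collected from producers, supply shifts: Qs = 4(P − 18) + 106.
Solving gives Q = 238 with consumers paying $51 and producers receiving $33 (the $18 wedge).
ΔCS is the trapezoid between Q = 238 and Q = 246 of height $16: ½ · (246 + 238) · 16 = $3872.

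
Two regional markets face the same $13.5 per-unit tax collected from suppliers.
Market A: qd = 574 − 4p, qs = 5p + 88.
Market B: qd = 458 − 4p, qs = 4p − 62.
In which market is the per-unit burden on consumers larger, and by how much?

Market A, by $0.75.

Market A: pre-tax p* = $54, q* = 358; post-tax q = 328; per-unit burden on consumers = $7.5.
Market B: pre-tax p* = $65, q* = 198; post-tax q = 171; per-unit burden on consumers = $6.75.
Difference: $7.5 vs $6.75 → market A is larger by $0.75.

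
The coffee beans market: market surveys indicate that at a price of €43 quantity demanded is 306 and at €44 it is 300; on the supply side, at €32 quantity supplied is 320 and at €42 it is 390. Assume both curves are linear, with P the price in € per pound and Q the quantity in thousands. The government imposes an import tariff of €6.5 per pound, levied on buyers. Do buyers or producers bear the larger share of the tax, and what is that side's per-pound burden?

Buyers bear the larger share: €3.5 per pound.

Demand slope: (300 − 306)/(44 − 43) = -6, so Qd = 564 − 6P.
Supply slope: (390 − 320)/(42 − 32) = 7, so Qs = 7P + 96.
Without the tax, 564 − 6P = 7P + 96 gives 13P = 468, so P* = €36 and Q* = 348.
With the tax collected from buyers, demand (in seller-price terms) shifts: Qd = 564 − 6(P + 6.5).
New equilibrium: buyers pay €39.5, producers receive €33, Q = 327. (Wedge: Pb − Ps = 6.5.)
Per-pound burden: buyers €3.5, producers €3.
Buyers take the larger share because demand is less price-elastic here (demand slope 6 vs supply slope 7).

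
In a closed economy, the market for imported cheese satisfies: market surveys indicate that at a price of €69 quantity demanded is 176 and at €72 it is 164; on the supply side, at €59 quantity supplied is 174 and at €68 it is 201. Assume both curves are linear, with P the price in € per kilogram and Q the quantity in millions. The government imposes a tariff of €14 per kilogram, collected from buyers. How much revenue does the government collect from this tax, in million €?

Demand slope: (164 − 176)/(72 − 69) = -4, so Qd = 452 − 4P.
Supply slope: (201 − 174)/(68 − 59) = 3, so Qs = 3P − 3.
Before the tax: set 452 − 4P = 3P − 3 → P* = €65, Q* = 192.
With the tax collected from buyers, demand (in seller-price terms) shifts: Qd = 452 − 4(P + 14).
New equilibrium: buyers pay €71, sellers receive €57, Q = 168. (Wedge: Pb − Ps = 14.)
Revenue = t · Q = 14 · 168 = €2352.

Tax revenue = €2352 million.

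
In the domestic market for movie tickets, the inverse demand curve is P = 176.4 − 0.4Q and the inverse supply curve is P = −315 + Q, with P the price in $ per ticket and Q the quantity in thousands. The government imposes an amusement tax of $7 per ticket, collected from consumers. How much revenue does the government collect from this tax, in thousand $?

Tax revenue = $2422 thousand.

Rewrite in direct form: Qd = 441 − 2.5P and Qs = P + 315.
Before the tax: set 441 − 2.5P = P + 315 → P* = $36, Q* = 351.
With the tax collected from consumers, demand (in seller-price terms) shifts: Qd = 441 − 2.5(P + 7).
New equilibrium: consumers pay $38, sellers receive $31, Q = 346. (Wedge: Pb − Ps = 7.)
Revenue = t · Q = 7 · 346 = $2422.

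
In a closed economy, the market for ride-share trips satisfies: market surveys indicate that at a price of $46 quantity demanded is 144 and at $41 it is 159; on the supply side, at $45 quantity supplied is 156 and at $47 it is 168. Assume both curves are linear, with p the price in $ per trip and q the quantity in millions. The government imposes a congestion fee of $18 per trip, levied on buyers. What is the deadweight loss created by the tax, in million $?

Deadweight loss = $324 million.

Demand slope: (159 − 144)/(41 − 46) = -3, so qd = 282 − 3p.
Supply slope: (168 − 156)/(47 − 45) = 6, so qs = 6p − 114.
Without the tax, 282 − 3p = 6p − 114 gives 9p = 396, so p* = $44 and q* = 150.
With the tax collected from buyers, demand (in seller-price terms) shifts: qd = 282 − 3(p + 18).
New equilibrium: buyers pay $56, producers receive $38, q = 114. (Wedge: pb − ps = 18.)
Quantity falls by |ΔQ| = |150 − 114| = 36.
DWL = ½ · t · |ΔQ| = ½ · 18 · 36 = $324.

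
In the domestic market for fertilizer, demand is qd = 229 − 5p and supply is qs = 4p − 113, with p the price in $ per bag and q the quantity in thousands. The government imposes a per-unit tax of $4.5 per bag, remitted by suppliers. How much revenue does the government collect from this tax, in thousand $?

Tax revenue = $130.5 thousand.

Without the tax, 229 − 5p = 4p − 113 gives 9p = 342, so p* = $38 and q* = 39.
With the tax collected from suppliers, supply shifts: qs = 4(p − 4.5) − 113.
New equilibrium: buyers pay $40, suppliers receive $35.5, q = 29. (Wedge: pb − ps = 4.5.)
Revenue = t · Q = 4.5 · 29 = $130.5.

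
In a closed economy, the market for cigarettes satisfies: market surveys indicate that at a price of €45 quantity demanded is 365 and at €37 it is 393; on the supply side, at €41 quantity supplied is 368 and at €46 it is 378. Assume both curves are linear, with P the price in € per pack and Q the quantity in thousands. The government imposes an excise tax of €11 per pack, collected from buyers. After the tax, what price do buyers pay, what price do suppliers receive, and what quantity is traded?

Demand slope: (393 − 365)/(37 − 45) = -3.5, so Qd = 522.5 − 3.5P.
Supply slope: (378 − 368)/(46 − 41) = 2, so Qs = 2P + 286.
Without the tax, 522.5 − 3.5P = 2P + 286 gives 5.5P = 236.5, so P* = €43 and Q* = 372.
With the tax collected from buyers, demand (in seller-price terms) shifts: Qd = 522.5 − 3.5(P + 11).
New equilibrium: buyers pay €47, suppliers receive €36, Q = 358. (Wedge: Pb − Ps = 11.)

Buyers pay €47; suppliers receive €36; quantity = 358.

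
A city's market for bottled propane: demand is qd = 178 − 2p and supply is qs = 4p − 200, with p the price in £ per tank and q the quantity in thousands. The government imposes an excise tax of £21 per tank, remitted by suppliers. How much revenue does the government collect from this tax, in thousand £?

Tax revenue = £504 thousand.

Without the tax, 178 − 2p = 4p − 200 gives 6p = 378, so p* = £63 and q* = 52.
With the tax collected from suppliers, supply shifts: qs = 4(p − 21) − 200.
Solving gives q = 24 with buyers paying £77 and suppliers receiving £56 (the £21 wedge).
Revenue = t · Q = 21 · 24 = £504.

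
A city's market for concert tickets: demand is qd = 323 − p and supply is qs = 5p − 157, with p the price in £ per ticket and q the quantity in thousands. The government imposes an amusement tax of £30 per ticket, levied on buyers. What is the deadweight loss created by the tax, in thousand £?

Deadweight loss = £375 thousand.

Without the tax, 323 − p = 5p − 157 gives 6p = 480, so p* = £80 and q* = 243.
With the tax collected from buyers, demand (in seller-price terms) shifts: qd = 323 − (p + 30).
New equilibrium: buyers pay £105, sellers receive £75, q = 218. (Wedge: pb − ps = 30.)
Quantity falls by |ΔQ| = |243 − 218| = 25.
DWL = ½ · t · |ΔQ| = ½ · 30 · 25 = £375.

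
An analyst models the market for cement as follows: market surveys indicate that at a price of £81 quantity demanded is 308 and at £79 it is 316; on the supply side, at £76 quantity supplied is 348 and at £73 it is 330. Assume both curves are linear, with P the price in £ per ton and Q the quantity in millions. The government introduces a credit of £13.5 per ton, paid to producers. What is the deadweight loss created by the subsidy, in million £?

Demand slope: (316 − 308)/(79 − 81) = -4, so Qd = 632 − 4P.
Supply slope: (330 − 348)/(73 − 76) = 6, so Qs = 6P − 108.
Before the subsidy: set 632 − 4P = 6P − 108 → P* = £74, Q* = 336.
With a per-unit subsidy paid to producers, each receives P + 13.5 per unit sold, so supply becomes Qs = 6(P + 13.5) − 108.
New equilibrium: consumers pay £65.9, producers receive £79.4, Q = 368.4. (Wedge: Pb − Ps = −13.5.)
Quantity rises by |ΔQ| = |336 − 368.4| = 32.4.
DWL = ½ · t · |ΔQ| = ½ · 13.5 · 32.4 = £218.7.

Deadweight loss = £218.7 million.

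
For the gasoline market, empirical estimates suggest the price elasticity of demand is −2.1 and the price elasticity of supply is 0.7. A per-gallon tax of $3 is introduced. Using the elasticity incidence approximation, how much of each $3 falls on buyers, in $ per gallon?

Buyers bear ≈ $0.75 per gallon.

Incidence ratio: buyers' share ≈ εs / (εs + |εd|) = 0.7 / (0.7 + 2.1) = 0.25.
So buyers bear ≈ 0.25 × $3 = $0.75; sellers bear $2.25.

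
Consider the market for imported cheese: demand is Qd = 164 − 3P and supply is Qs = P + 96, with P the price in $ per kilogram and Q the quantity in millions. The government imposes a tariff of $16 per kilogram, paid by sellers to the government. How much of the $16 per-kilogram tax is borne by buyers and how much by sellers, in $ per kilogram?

Buyers bear $4 per kilogram; sellers bear $12 per kilogram.

Before the tax: set 164 − 3P = P + 96 → P* = $17, Q* = 113.
With the tax collected from sellers, supply shifts: Qs = (P − 16) + 96.
New equilibrium: buyers pay $21, sellers receive $5, Q = 101. (Wedge: Pb − Ps = 16.)
Burden on buyers: $4; on sellers: $12. (They sum to $16.)
The less price-elastic side of the market bears the larger share of a per-unit tax.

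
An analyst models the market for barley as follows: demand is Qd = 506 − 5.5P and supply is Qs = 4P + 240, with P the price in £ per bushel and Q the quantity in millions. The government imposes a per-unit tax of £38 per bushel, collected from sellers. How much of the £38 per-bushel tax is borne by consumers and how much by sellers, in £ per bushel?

Consumers bear £16 per bushel; sellers bear £22 per bushel.

Without the tax, 506 − 5.5P = 4P + 240 gives 9.5P = 266, so P* = £28 and Q* = 352.
With the tax collected from sellers, supply shifts: Qs = 4(P − 38) + 240.
Solving gives Q = 264 with consumers paying £44 and sellers receiving £6 (the £38 wedge).
Burden on consumers: £16; on sellers: £22. (They sum to £38.)
The less price-elastic side of the market bears the larger share of a per-unit tax.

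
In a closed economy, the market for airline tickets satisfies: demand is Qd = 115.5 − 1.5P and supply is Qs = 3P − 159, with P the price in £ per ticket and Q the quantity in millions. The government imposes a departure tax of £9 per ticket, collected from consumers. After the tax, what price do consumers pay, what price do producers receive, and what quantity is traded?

Without the tax, 115.5 − 1.5P = 3P − 159 gives 4.5P = 274.5, so P* = £61 and Q* = 24.
With the tax collected from consumers, demand (in seller-price terms) shifts: Qd = 115.5 − 1.5(P + 9).
New equilibrium: consumers pay £67, producers receive £58, Q = 15. (Wedge: Pb − Ps = 9.)

Consumers pay £67; producers receive £58; quantity = 15.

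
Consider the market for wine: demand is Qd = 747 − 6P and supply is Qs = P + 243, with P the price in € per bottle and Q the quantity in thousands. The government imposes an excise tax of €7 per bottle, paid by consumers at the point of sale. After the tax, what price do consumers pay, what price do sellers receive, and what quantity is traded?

Consumers pay €73; sellers receive €66; quantity = 309.

Without the tax, 747 − 6P = P + 243 gives 7P = 504, so P* = €72 and Q* = 315.
With the tax collected from consumers, demand (in seller-price terms) shifts: Qd = 747 − 6(P + 7).
New equilibrium: consumers pay €73, sellers receive €66, Q = 309. (Wedge: Pb − Ps = 7.)
The less price-elastic side of the market bears the larger share of a per-unit tax.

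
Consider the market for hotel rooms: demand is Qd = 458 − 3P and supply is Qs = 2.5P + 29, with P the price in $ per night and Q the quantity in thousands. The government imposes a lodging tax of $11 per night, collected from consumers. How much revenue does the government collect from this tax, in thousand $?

Before the tax: set 458 − 3P = 2.5P + 29 → P* = $78, Q* = 224.
With the tax collected from consumers, demand (in seller-price terms) shifts: Qd = 458 − 3(P + 11).
New equilibrium: consumers pay $83, sellers receive $72, Q = 209. (Wedge: Pb − Ps = 11.)
Revenue = t · Q = 11 · 209 = $2299.

Tax revenue = $2299 thousand.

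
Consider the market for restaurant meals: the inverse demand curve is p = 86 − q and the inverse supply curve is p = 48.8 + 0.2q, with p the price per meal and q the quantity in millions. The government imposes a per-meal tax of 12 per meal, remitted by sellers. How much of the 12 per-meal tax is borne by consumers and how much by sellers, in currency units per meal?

Consumers bear 10 per meal; sellers bear 2 per meal.

Inverting to q(p) form: qd = 86 − p; qs = 5p − 244.
Before the tax: set 86 − p = 5p − 244 → p* = 55, q* = 31.
With the tax collected from sellers, supply shifts: qs = 5(p − 12) − 244.
New equilibrium: consumers pay 65, sellers receive 53, q = 21. (Wedge: pb − ps = 12.)
Burden on consumers: 10; on sellers: 2. (They sum to 12.)
The less price-elastic side of the market bears the larger share of a per-unit tax.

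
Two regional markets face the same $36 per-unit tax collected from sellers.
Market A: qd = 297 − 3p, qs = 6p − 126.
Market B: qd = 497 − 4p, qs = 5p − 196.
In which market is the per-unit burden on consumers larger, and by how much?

Market A, by $4.

Market A: pre-tax p* = $47, q* = 156; post-tax q = 84; per-unit burden on consumers = $24.
Market B: pre-tax p* = $77, q* = 189; post-tax q = 109; per-unit burden on consumers = $20.
Difference: $24 vs $20 → market A is larger by $4.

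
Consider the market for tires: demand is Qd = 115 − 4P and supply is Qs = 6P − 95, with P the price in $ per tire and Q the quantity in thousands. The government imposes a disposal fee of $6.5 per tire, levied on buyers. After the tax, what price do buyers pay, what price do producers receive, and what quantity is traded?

Buyers pay $24.9; producers receive $18.4; quantity = 15.4.

Before the tax: set 115 − 4P = 6P − 95 → P* = $21, Q* = 31.
With the tax collected from buyers, demand (in seller-price terms) shifts: Qd = 115 − 4(P + 6.5).
New equilibrium: buyers pay $24.9, producers receive $18.4, Q = 15.4. (Wedge: Pb − Ps = 6.5.)
The less price-elastic side of the market bears the larger share of a per-unit tax.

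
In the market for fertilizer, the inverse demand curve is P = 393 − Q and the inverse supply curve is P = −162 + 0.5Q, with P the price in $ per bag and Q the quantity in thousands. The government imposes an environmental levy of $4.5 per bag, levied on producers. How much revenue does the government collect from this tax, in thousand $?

Inverting to Q(P) form: Qd = 393 − P; Qs = 2P + 324.
Without the tax, 393 − P = 2P + 324 gives 3P = 69, so P* = $23 and Q* = 370.
With the tax collected from producers, supply shifts: Qs = 2(P − 4.5) + 324.
New equilibrium: consumers pay $26, producers receive $21.5, Q = 367. (Wedge: Pb − Ps = 4.5.)
Revenue = t · Q = 4.5 · 367 = $1651.5.

Tax revenue = $1651.5 thousand.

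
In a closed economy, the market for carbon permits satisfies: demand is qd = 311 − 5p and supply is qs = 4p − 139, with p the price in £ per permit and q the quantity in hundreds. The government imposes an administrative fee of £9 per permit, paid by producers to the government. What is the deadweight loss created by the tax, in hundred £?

Before the tax: set 311 − 5p = 4p − 139 → p* = £50, q* = 61.
With the tax collected from producers, supply shifts: qs = 4(p − 9) − 139.
Solving gives q = 41 with consumers paying £54 and producers receiving £45 (the £9 wedge).
Quantity falls by |ΔQ| = |61 − 41| = 20.
DWL = ½ · t · |ΔQ| = ½ · 9 · 20 = £90.

Deadweight loss = £90 hundred.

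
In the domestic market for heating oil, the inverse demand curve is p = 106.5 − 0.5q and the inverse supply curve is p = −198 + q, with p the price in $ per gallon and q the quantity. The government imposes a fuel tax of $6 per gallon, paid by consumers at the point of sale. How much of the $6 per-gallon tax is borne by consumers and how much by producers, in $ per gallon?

Consumers bear $2 per gallon; producers bear $4 per gallon.

Rewrite in direct form: qd = 213 − 2p and qs = p + 198.
Before the tax: set 213 − 2p = p + 198 → p* = $5, q* = 203.
With the tax collected from consumers, demand (in seller-price terms) shifts: qd = 213 − 2(p + 6).
Solving gives q = 199 with consumers paying $7 and producers receiving $1 (the $6 wedge).
Burden on consumers: $2; on producers: $4. (They sum to $6.)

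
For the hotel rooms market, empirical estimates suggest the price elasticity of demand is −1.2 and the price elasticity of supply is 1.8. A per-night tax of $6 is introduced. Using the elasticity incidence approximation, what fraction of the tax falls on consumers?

Consumers' share ≈ 0.6.

Incidence ratio: consumers' share ≈ εs / (εs + |εd|) = 1.8 / (1.8 + 1.2) = 0.6.
Supply is the more elastic side, so consumers bear the larger share.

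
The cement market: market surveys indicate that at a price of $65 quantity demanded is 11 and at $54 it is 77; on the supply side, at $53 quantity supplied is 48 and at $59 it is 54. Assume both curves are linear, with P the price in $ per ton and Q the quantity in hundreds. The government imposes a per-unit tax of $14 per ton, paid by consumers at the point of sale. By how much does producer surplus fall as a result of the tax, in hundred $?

Demand slope: (77 − 11)/(54 − 65) = -6, so Qd = 401 − 6P.
Supply slope: (54 − 48)/(59 − 53) = 1, so Qs = P − 5.
Without the tax, 401 − 6P = P − 5 gives 7P = 406, so P* = $58 and Q* = 53.
With the tax collected from consumers, demand (in seller-price terms) shifts: Qd = 401 − 6(P + 14).
New equilibrium: consumers pay $60, suppliers receive $46, Q = 41. (Wedge: Pb − Ps = 14.)
ΔPS is the trapezoid between Q = 41 and Q = 53 of height $12: ½ · (53 + 41) · 12 = $564.

Producer surplus falls by $564 hundred.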